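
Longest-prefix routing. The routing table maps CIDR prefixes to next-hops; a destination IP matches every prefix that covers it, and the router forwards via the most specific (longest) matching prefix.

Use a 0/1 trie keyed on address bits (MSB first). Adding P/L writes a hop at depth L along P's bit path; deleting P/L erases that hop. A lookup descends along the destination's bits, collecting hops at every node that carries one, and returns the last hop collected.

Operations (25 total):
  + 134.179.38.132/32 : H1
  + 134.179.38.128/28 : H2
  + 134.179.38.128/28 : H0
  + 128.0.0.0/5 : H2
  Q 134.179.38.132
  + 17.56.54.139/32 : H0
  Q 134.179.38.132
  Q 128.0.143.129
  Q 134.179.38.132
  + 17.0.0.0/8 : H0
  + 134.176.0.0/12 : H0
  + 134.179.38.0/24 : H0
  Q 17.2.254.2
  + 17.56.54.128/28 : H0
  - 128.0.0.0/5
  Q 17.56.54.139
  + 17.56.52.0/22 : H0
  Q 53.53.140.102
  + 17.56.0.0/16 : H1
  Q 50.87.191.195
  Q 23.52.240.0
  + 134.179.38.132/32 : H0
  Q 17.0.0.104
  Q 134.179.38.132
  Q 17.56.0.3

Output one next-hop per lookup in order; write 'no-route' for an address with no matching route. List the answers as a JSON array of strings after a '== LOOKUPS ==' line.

Process each operation:
  + 134.179.38.132/32 (H1) depth=32
  + 134.179.38.128/28 (H2) depth=28
  + 134.179.38.128/28 (H0) depth=28
  + 128.0.0.0/5 (H2) depth=5
  Q 134.179.38.132: descend 10000110101100110010011010000100 ; hops seen [H2,H0,H1] ; pick H1
  + 17.56.54.139/32 (H0) depth=32
  Q 134.179.38.132: descend 10000110101100110010011010000100 ; hops seen [H2,H0,H1] ; pick H1
  Q 128.0.143.129: descend 10000 ; hops seen [H2] ; pick H2
  Q 134.179.38.132: descend 10000110101100110010011010000100 ; hops seen [H2,H0,H1] ; pick H1
  + 17.0.0.0/8 (H0) depth=8
  + 134.176.0.0/12 (H0) depth=12
  + 134.179.38.0/24 (H0) depth=24
  Q 17.2.254.2: descend 0001000100 ; hops seen [H0] ; pick H0
  + 17.56.54.128/28 (H0) depth=28
  del 128.0.0.0/5 (clear depth 5)
  Q 17.56.54.139: descend 00010001001110000011011010001011 ; hops seen [H0,H0,H0] ; pick H0
  + 17.56.52.0/22 (H0) depth=22
  Q 53.53.140.102: descend 00 ; hops seen [∅] ; pick no-route
  + 17.56.0.0/16 (H1) depth=16
  Q 50.87.191.195: descend 00 ; hops seen [∅] ; pick no-route
  Q 23.52.240.0: descend 00010 ; hops seen [∅] ; pick no-route
  + 134.179.38.132/32 (H0) depth=32
  Q 17.0.0.104: descend 0001000100 ; hops seen [H0] ; pick H0
  Q 134.179.38.132: descend 10000110101100110010011010000100 ; hops seen [H0,H0,H0,H0] ; pick H0
  Q 17.56.0.3: descend 000100010011100000 ; hops seen [H0,H1] ; pick H1

== LOOKUPS ==
["H1","H1","H2","H1","H0","H0","no-route","no-route","no-route","H0","H0","H1"]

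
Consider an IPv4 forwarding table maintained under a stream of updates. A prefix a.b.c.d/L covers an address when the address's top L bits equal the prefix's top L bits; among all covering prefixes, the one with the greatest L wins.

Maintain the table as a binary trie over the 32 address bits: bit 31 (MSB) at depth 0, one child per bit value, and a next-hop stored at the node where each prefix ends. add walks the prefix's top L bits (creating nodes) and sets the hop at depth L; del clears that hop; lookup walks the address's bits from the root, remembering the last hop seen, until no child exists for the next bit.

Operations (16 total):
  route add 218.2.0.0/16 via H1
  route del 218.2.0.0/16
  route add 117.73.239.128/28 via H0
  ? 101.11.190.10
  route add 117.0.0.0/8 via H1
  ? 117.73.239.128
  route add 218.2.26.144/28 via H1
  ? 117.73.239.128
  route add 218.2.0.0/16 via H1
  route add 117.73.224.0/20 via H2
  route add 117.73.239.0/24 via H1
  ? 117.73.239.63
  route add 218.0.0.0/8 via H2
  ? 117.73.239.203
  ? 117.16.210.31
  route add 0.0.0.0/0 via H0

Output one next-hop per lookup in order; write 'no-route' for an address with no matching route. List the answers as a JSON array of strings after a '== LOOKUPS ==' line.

Process each operation:
  add 218.2.0.0/16 -> H1 at depth 16
  del 218.2.0.0/16 (clear depth 16)
  add 117.73.239.128/28 -> H0 at depth 28
  Q 101.11.190.10: descend 011 ; hops seen [∅] ; pick no-route
  add 117.0.0.0/8 -> H1 at depth 8
  Q 117.73.239.128: descend 0111010101001001111011111000 ; hops seen [H1,H0] ; pick H0
  add 218.2.26.144/28 -> H1 at depth 28
  Q 117.73.239.128: descend 0111010101001001111011111000 ; hops seen [H1,H0] ; pick H0
  add 218.2.0.0/16 -> H1 at depth 16
  add 117.73.224.0/20 -> H2 at depth 20
  add 117.73.239.0/24 -> H1 at depth 24
  Q 117.73.239.63: descend 011101010100100111101111 ; hops seen [H1,H2,H1] ; pick H1
  add 218.0.0.0/8 -> H2 at depth 8
  Q 117.73.239.203: descend 0111010101001001111011111 ; hops seen [H1,H2,H1] ; pick H1
  Q 117.16.210.31: descend 011101010 ; hops seen [H1] ; pick H1
  add 0.0.0.0/0 -> H0 at depth 0

== LOOKUPS ==
["no-route","H0","H0","H1","H1","H1"]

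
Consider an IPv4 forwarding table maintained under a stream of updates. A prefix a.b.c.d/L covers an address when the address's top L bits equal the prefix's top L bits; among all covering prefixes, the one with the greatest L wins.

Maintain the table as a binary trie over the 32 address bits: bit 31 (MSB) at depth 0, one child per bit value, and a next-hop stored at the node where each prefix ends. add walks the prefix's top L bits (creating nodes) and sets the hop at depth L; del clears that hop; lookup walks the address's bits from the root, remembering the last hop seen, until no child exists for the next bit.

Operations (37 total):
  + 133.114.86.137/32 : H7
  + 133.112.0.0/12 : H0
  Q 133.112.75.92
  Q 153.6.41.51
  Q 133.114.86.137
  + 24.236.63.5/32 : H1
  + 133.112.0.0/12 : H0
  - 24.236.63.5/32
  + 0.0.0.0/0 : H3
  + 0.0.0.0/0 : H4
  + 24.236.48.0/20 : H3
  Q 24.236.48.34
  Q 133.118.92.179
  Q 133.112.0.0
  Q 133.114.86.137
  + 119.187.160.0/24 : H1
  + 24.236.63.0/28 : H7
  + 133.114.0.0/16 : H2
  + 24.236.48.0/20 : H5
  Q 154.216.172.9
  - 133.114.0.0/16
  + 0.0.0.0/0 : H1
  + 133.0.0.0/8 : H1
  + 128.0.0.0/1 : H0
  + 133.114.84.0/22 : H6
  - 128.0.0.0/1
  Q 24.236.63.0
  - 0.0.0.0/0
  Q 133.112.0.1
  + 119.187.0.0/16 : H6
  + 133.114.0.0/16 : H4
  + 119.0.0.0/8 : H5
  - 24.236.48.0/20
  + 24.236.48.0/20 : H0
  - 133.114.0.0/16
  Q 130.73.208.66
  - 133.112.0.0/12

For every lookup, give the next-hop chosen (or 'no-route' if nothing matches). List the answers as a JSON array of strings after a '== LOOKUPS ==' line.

Process each operation:
  add 133.114.86.137/32 -> H7 at depth 32
  add 133.112.0.0/12 -> H0 at depth 12
  ? 133.112.75.92  path d0:-→d1:-→d2:-→d3:-→d4:-→d5:-→d6:-→d7:-→d8:-→d9:-→d10:-→d11:-→d12:H0→d13:-→d14:-  best=H0
  ? 153.6.41.51  path d0:-→d1:-→d2:-→d3:-  best=no-route
  ? 133.114.86.137  path d0:-→d1:-→d2:-→d3:-→d4:-→d5:-→d6:-→d7:-→d8:-→d9:-→d10:-→d11:-→d12:H0→d13:-→d14:-→d15:-→d16:-→d17:-→d18:-→d19:-→d20:-→d21:-→d22:-→d23:-→d24:-→d25:-→d26:-→d27:-→d28:-→d29:-→d30:-→d31:-→d32:H7  best=H7
  add 24.236.63.5/32 -> H1 at depth 32
  add 133.112.0.0/12 -> H0 at depth 12
  del 24.236.63.5/32 (clear depth 32)
  add 0.0.0.0/0 -> H3 at depth 0
  add 0.0.0.0/0 -> H4 at depth 0
  add 24.236.48.0/20 -> H3 at depth 20
  ? 24.236.48.34  path d0:H4→d1:-→d2:-→d3:-→d4:-→d5:-→d6:-→d7:-→d8:-→d9:-→d10:-→d11:-→d12:-→d13:-→d14:-→d15:-→d16:-→d17:-→d18:-→d19:-→d20:H3  best=H3
  ? 133.118.92.179  path d0:H4→d1:-→d2:-→d3:-→d4:-→d5:-→d6:-→d7:-→d8:-→d9:-→d10:-→d11:-→d12:H0→d13:-  best=H0
  ? 133.112.0.0  path d0:H4→d1:-→d2:-→d3:-→d4:-→d5:-→d6:-→d7:-→d8:-→d9:-→d10:-→d11:-→d12:H0→d13:-→d14:-  best=H0
  ? 133.114.86.137  path d0:H4→d1:-→d2:-→d3:-→d4:-→d5:-→d6:-→d7:-→d8:-→d9:-→d10:-→d11:-→d12:H0→d13:-→d14:-→d15:-→d16:-→d17:-→d18:-→d19:-→d20:-→d21:-→d22:-→d23:-→d24:-→d25:-→d26:-→d27:-→d28:-→d29:-→d30:-→d31:-→d32:H7  best=H7
  add 119.187.160.0/24 -> H1 at depth 24
  add 24.236.63.0/28 -> H7 at depth 28
  add 133.114.0.0/16 -> H2 at depth 16
  add 24.236.48.0/20 -> H5 at depth 20
  ? 154.216.172.9  path d0:H4→d1:-→d2:-→d3:-  best=H4
  del 133.114.0.0/16 (clear depth 16)
  add 0.0.0.0/0 -> H1 at depth 0
  add 133.0.0.0/8 -> H1 at depth 8
  add 128.0.0.0/1 -> H0 at depth 1
  add 133.114.84.0/22 -> H6 at depth 22
  del 128.0.0.0/1 (clear depth 1)
  ? 24.236.63.0  path d0:H1→d1:-→d2:-→d3:-→d4:-→d5:-→d6:-→d7:-→d8:-→d9:-→d10:-→d11:-→d12:-→d13:-→d14:-→d15:-→d16:-→d17:-→d18:-→d19:-→d20:H5→d21:-→d22:-→d23:-→d24:-→d25:-→d26:-→d27:-→d28:H7→d29:-  best=H7
  del 0.0.0.0/0 (clear depth 0)
  ? 133.112.0.1  path d0:-→d1:-→d2:-→d3:-→d4:-→d5:-→d6:-→d7:-→d8:H1→d9:-→d10:-→d11:-→d12:H0→d13:-→d14:-  best=H0
  add 119.187.0.0/16 -> H6 at depth 16
  add 133.114.0.0/16 -> H4 at depth 16
  add 119.0.0.0/8 -> H5 at depth 8
  del 24.236.48.0/20 (clear depth 20)
  add 24.236.48.0/20 -> H0 at depth 20
  del 133.114.0.0/16 (clear depth 16)
  ? 130.73.208.66  path d0:-→d1:-→d2:-→d3:-→d4:-→d5:-  best=no-route
  del 133.112.0.0/12 (clear depth 12)

== LOOKUPS ==
["H0","no-route","H7","H3","H0","H0","H7","H4","H7","H0","no-route"]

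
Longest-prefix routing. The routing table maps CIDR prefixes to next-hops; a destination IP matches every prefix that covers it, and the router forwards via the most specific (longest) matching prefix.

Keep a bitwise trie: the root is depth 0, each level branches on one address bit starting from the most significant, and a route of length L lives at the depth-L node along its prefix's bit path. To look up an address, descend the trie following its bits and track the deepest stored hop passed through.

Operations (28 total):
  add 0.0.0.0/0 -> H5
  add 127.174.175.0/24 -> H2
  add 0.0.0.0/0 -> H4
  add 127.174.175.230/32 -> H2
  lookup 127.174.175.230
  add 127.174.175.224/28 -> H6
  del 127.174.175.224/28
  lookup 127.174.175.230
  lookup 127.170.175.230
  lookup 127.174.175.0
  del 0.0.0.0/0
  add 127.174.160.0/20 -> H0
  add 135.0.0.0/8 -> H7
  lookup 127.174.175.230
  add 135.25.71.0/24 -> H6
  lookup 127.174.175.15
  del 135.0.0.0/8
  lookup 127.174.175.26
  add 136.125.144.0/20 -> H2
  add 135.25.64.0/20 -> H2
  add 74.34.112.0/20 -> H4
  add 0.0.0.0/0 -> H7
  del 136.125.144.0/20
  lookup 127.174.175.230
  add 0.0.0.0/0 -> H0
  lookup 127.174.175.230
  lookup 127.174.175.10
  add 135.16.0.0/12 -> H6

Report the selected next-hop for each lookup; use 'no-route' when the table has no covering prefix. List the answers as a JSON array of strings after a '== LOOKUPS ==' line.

Trace:
  + 0.0.0.0/0 (H5) depth=0
  + 127.174.175.0/24 (H2) depth=24
  + 0.0.0.0/0 (H4) depth=0
  + 127.174.175.230/32 (H2) depth=32
  lookup 127.174.175.230: bits 01111111101011101010111111100110 walk d0:H4→d1:-→d2:-→d3:-→d4:-→d5:-→d6:-→d7:-→d8:-→d9:-→d10:-→d11:-→d12:-→d13:-→d14:-→d15:-→d16:-→d17:-→d18:-→d19:-→d20:-→d21:-→d22:-→d23:-→d24:H2→d25:-→d26:-→d27:-→d28:-→d29:-→d30:-→d31:-→d32:H2 -> H2
  + 127.174.175.224/28 (H6) depth=28
  del 127.174.175.224/28 (clear depth 28)
  lookup 127.174.175.230: bits 01111111101011101010111111100110 walk d0:H4→d1:-→d2:-→d3:-→d4:-→d5:-→d6:-→d7:-→d8:-→d9:-→d10:-→d11:-→d12:-→d13:-→d14:-→d15:-→d16:-→d17:-→d18:-→d19:-→d20:-→d21:-→d22:-→d23:-→d24:H2→d25:-→d26:-→d27:-→d28:-→d29:-→d30:-→d31:-→d32:H2 -> H2
  lookup 127.170.175.230: bits 0111111110101 walk d0:H4→d1:-→d2:-→d3:-→d4:-→d5:-→d6:-→d7:-→d8:-→d9:-→d10:-→d11:-→d12:-→d13:- -> H4
  lookup 127.174.175.0: bits 011111111010111010101111 walk d0:H4→d1:-→d2:-→d3:-→d4:-→d5:-→d6:-→d7:-→d8:-→d9:-→d10:-→d11:-→d12:-→d13:-→d14:-→d15:-→d16:-→d17:-→d18:-→d19:-→d20:-→d21:-→d22:-→d23:-→d24:H2 -> H2
  del 0.0.0.0/0 (clear depth 0)
  + 127.174.160.0/20 (H0) depth=20
  + 135.0.0.0/8 (H7) depth=8
  lookup 127.174.175.230: bits 01111111101011101010111111100110 walk d0:-→d1:-→d2:-→d3:-→d4:-→d5:-→d6:-→d7:-→d8:-→d9:-→d10:-→d11:-→d12:-→d13:-→d14:-→d15:-→d16:-→d17:-→d18:-→d19:-→d20:H0→d21:-→d22:-→d23:-→d24:H2→d25:-→d26:-→d27:-→d28:-→d29:-→d30:-→d31:-→d32:H2 -> H2
  + 135.25.71.0/24 (H6) depth=24
  lookup 127.174.175.15: bits 011111111010111010101111 walk d0:-→d1:-→d2:-→d3:-→d4:-→d5:-→d6:-→d7:-→d8:-→d9:-→d10:-→d11:-→d12:-→d13:-→d14:-→d15:-→d16:-→d17:-→d18:-→d19:-→d20:H0→d21:-→d22:-→d23:-→d24:H2 -> H2
  del 135.0.0.0/8 (clear depth 8)
  lookup 127.174.175.26: bits 011111111010111010101111 walk d0:-→d1:-→d2:-→d3:-→d4:-→d5:-→d6:-→d7:-→d8:-→d9:-→d10:-→d11:-→d12:-→d13:-→d14:-→d15:-→d16:-→d17:-→d18:-→d19:-→d20:H0→d21:-→d22:-→d23:-→d24:H2 -> H2
  + 136.125.144.0/20 (H2) depth=20
  + 135.25.64.0/20 (H2) depth=20
  + 74.34.112.0/20 (H4) depth=20
  + 0.0.0.0/0 (H7) depth=0
  del 136.125.144.0/20 (clear depth 20)
  lookup 127.174.175.230: bits 01111111101011101010111111100110 walk d0:H7→d1:-→d2:-→d3:-→d4:-→d5:-→d6:-→d7:-→d8:-→d9:-→d10:-→d11:-→d12:-→d13:-→d14:-→d15:-→d16:-→d17:-→d18:-→d19:-→d20:H0→d21:-→d22:-→d23:-→d24:H2→d25:-→d26:-→d27:-→d28:-→d29:-→d30:-→d31:-→d32:H2 -> H2
  + 0.0.0.0/0 (H0) depth=0
  lookup 127.174.175.230: bits 01111111101011101010111111100110 walk d0:H0→d1:-→d2:-→d3:-→d4:-→d5:-→d6:-→d7:-→d8:-→d9:-→d10:-→d11:-→d12:-→d13:-→d14:-→d15:-→d16:-→d17:-→d18:-→d19:-→d20:H0→d21:-→d22:-→d23:-→d24:H2→d25:-→d26:-→d27:-→d28:-→d29:-→d30:-→d31:-→d32:H2 -> H2
  lookup 127.174.175.10: bits 011111111010111010101111 walk d0:H0→d1:-→d2:-→d3:-→d4:-→d5:-→d6:-→d7:-→d8:-→d9:-→d10:-→d11:-→d12:-→d13:-→d14:-→d15:-→d16:-→d17:-→d18:-→d19:-→d20:H0→d21:-→d22:-→d23:-→d24:H2 -> H2
  + 135.16.0.0/12 (H6) depth=12

== LOOKUPS ==
["H2","H2","H4","H2","H2","H2","H2","H2","H2","H2"]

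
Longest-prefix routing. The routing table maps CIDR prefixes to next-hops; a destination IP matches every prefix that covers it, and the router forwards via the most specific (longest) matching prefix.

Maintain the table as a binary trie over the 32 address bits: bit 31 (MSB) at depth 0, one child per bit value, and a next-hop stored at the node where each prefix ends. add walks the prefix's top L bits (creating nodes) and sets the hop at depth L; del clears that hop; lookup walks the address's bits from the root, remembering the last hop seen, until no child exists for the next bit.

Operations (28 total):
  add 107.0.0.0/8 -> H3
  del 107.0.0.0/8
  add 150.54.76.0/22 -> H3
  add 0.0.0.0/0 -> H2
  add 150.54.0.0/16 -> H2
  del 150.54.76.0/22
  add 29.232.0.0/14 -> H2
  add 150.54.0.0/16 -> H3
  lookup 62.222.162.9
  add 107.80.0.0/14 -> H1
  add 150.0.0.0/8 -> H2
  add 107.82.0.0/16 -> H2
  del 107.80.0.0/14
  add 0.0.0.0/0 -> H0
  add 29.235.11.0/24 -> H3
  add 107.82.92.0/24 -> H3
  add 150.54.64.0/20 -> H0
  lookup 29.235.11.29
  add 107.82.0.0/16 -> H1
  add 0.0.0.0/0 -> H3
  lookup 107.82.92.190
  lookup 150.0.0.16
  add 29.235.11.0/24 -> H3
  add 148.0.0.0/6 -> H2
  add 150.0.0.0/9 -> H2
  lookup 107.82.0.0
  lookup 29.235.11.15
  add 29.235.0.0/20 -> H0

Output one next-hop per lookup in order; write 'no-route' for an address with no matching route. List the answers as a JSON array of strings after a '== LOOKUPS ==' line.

Trace:
  + 107.0.0.0/8 (H3) depth=8
  del 107.0.0.0/8 (clear depth 8)
  + 150.54.76.0/22 (H3) depth=22
  + 0.0.0.0/0 (H2) depth=0
  + 150.54.0.0/16 (H2) depth=16
  del 150.54.76.0/22 (clear depth 22)
  + 29.232.0.0/14 (H2) depth=14
  + 150.54.0.0/16 (H3) depth=16
  ? 62.222.162.9  path d0:H2→d1:-→d2:-  best=H2
  + 107.80.0.0/14 (H1) depth=14
  + 150.0.0.0/8 (H2) depth=8
  + 107.82.0.0/16 (H2) depth=16
  del 107.80.0.0/14 (clear depth 14)
  + 0.0.0.0/0 (H0) depth=0
  + 29.235.11.0/24 (H3) depth=24
  + 107.82.92.0/24 (H3) depth=24
  + 150.54.64.0/20 (H0) depth=20
  ? 29.235.11.29  path d0:H0→d1:-→d2:-→d3:-→d4:-→d5:-→d6:-→d7:-→d8:-→d9:-→d10:-→d11:-→d12:-→d13:-→d14:H2→d15:-→d16:-→d17:-→d18:-→d19:-→d20:-→d21:-→d22:-→d23:-→d24:H3  best=H3
  + 107.82.0.0/16 (H1) depth=16
  + 0.0.0.0/0 (H3) depth=0
  ? 107.82.92.190  path d0:H3→d1:-→d2:-→d3:-→d4:-→d5:-→d6:-→d7:-→d8:-→d9:-→d10:-→d11:-→d12:-→d13:-→d14:-→d15:-→d16:H1→d17:-→d18:-→d19:-→d20:-→d21:-→d22:-→d23:-→d24:H3  best=H3
  ? 150.0.0.16  path d0:H3→d1:-→d2:-→d3:-→d4:-→d5:-→d6:-→d7:-→d8:H2→d9:-→d10:-  best=H2
  + 29.235.11.0/24 (H3) depth=24
  + 148.0.0.0/6 (H2) depth=6
  + 150.0.0.0/9 (H2) depth=9
  ? 107.82.0.0  path d0:H3→d1:-→d2:-→d3:-→d4:-→d5:-→d6:-→d7:-→d8:-→d9:-→d10:-→d11:-→d12:-→d13:-→d14:-→d15:-→d16:H1→d17:-  best=H1
  ? 29.235.11.15  path d0:H3→d1:-→d2:-→d3:-→d4:-→d5:-→d6:-→d7:-→d8:-→d9:-→d10:-→d11:-→d12:-→d13:-→d14:H2→d15:-→d16:-→d17:-→d18:-→d19:-→d20:-→d21:-→d22:-→d23:-→d24:H3  best=H3
  + 29.235.0.0/20 (H0) depth=20

== LOOKUPS ==
["H2","H3","H3","H2","H1","H3"]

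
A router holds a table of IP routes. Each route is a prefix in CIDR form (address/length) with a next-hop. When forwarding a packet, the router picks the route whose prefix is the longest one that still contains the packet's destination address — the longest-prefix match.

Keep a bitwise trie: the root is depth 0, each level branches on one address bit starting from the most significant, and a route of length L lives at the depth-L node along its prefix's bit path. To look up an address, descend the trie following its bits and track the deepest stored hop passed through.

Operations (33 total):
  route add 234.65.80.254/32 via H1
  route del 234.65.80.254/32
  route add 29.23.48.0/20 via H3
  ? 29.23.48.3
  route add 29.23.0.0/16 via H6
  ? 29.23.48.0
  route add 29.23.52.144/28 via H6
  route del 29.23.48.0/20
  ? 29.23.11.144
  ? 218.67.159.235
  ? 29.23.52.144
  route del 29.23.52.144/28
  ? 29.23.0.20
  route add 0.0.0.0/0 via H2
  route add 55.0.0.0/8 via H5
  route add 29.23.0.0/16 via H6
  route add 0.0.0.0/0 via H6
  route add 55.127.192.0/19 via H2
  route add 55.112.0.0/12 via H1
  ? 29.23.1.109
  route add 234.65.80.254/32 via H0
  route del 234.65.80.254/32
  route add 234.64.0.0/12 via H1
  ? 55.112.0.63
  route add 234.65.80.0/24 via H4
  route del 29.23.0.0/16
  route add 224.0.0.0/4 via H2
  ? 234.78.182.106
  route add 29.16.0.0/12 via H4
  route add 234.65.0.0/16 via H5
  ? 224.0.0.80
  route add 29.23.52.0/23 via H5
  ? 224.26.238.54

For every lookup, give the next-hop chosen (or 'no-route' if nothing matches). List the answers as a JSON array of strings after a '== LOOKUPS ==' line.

Apply in order:
  add 234.65.80.254/32 -> H1 at depth 32
  del 234.65.80.254/32 (clear depth 32)
  add 29.23.48.0/20 -> H3 at depth 20
  lookup 29.23.48.3: bits 00011101000101110011 walk d0:-→d1:-→d2:-→d3:-→d4:-→d5:-→d6:-→d7:-→d8:-→d9:-→d10:-→d11:-→d12:-→d13:-→d14:-→d15:-→d16:-→d17:-→d18:-→d19:-→d20:H3 -> H3
  add 29.23.0.0/16 -> H6 at depth 16
  lookup 29.23.48.0: bits 00011101000101110011 walk d0:-→d1:-→d2:-→d3:-→d4:-→d5:-→d6:-→d7:-→d8:-→d9:-→d10:-→d11:-→d12:-→d13:-→d14:-→d15:-→d16:H6→d17:-→d18:-→d19:-→d20:H3 -> H3
  add 29.23.52.144/28 -> H6 at depth 28
  del 29.23.48.0/20 (clear depth 20)
  lookup 29.23.11.144: bits 000111010001011100 walk d0:-→d1:-→d2:-→d3:-→d4:-→d5:-→d6:-→d7:-→d8:-→d9:-→d10:-→d11:-→d12:-→d13:-→d14:-→d15:-→d16:H6→d17:-→d18:- -> H6
  lookup 218.67.159.235: bits 11 walk d0:-→d1:-→d2:- -> no-route
  lookup 29.23.52.144: bits 0001110100010111001101001001 walk d0:-→d1:-→d2:-→d3:-→d4:-→d5:-→d6:-→d7:-→d8:-→d9:-→d10:-→d11:-→d12:-→d13:-→d14:-→d15:-→d16:H6→d17:-→d18:-→d19:-→d20:-→d21:-→d22:-→d23:-→d24:-→d25:-→d26:-→d27:-→d28:H6 -> H6
  del 29.23.52.144/28 (clear depth 28)
  lookup 29.23.0.20: bits 000111010001011100 walk d0:-→d1:-→d2:-→d3:-→d4:-→d5:-→d6:-→d7:-→d8:-→d9:-→d10:-→d11:-→d12:-→d13:-→d14:-→d15:-→d16:H6→d17:-→d18:- -> H6
  add 0.0.0.0/0 -> H2 at depth 0
  add 55.0.0.0/8 -> H5 at depth 8
  add 29.23.0.0/16 -> H6 at depth 16
  add 0.0.0.0/0 -> H6 at depth 0
  add 55.127.192.0/19 -> H2 at depth 19
  add 55.112.0.0/12 -> H1 at depth 12
  lookup 29.23.1.109: bits 000111010001011100 walk d0:H6→d1:-→d2:-→d3:-→d4:-→d5:-→d6:-→d7:-→d8:-→d9:-→d10:-→d11:-→d12:-→d13:-→d14:-→d15:-→d16:H6→d17:-→d18:- -> H6
  add 234.65.80.254/32 -> H0 at depth 32
  del 234.65.80.254/32 (clear depth 32)
  add 234.64.0.0/12 -> H1 at depth 12
  lookup 55.112.0.63: bits 001101110111 walk d0:H6→d1:-→d2:-→d3:-→d4:-→d5:-→d6:-→d7:-→d8:H5→d9:-→d10:-→d11:-→d12:H1 -> H1
  add 234.65.80.0/24 -> H4 at depth 24
  del 29.23.0.0/16 (clear depth 16)
  add 224.0.0.0/4 -> H2 at depth 4
  lookup 234.78.182.106: bits 111010100100 walk d0:H6→d1:-→d2:-→d3:-→d4:H2→d5:-→d6:-→d7:-→d8:-→d9:-→d10:-→d11:-→d12:H1 -> H1
  add 29.16.0.0/12 -> H4 at depth 12
  add 234.65.0.0/16 -> H5 at depth 16
  lookup 224.0.0.80: bits 1110 walk d0:H6→d1:-→d2:-→d3:-→d4:H2 -> H2
  add 29.23.52.0/23 -> H5 at depth 23
  lookup 224.26.238.54: bits 1110 walk d0:H6→d1:-→d2:-→d3:-→d4:H2 -> H2

== LOOKUPS ==
["H3","H3","H6","no-route","H6","H6","H6","H1","H1","H2","H2"]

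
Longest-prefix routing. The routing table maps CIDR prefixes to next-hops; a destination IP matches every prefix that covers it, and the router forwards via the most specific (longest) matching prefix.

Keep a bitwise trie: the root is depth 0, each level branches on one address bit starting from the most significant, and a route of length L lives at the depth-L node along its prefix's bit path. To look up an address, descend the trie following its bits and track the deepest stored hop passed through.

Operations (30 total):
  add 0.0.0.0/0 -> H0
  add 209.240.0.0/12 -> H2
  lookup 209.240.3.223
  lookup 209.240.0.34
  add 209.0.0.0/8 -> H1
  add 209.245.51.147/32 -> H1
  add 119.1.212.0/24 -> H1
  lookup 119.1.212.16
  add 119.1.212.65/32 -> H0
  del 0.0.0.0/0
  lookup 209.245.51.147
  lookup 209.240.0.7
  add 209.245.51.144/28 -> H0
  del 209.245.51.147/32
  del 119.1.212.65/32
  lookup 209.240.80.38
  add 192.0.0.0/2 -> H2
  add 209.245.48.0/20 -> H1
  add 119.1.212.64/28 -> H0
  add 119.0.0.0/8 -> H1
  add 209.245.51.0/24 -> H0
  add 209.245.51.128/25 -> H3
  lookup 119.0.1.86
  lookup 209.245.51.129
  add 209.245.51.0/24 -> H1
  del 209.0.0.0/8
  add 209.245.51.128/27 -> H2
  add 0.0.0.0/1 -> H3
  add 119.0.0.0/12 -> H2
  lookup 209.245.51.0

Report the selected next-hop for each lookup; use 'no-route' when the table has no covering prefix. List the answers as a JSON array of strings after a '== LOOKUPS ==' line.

Trace:
  add 0.0.0.0/0 -> H0 at depth 0
  add 209.240.0.0/12 -> H2 at depth 12
  lookup 209.240.3.223: bits 110100011111 walk d0:H0→d1:-→d2:-→d3:-→d4:-→d5:-→d6:-→d7:-→d8:-→d9:-→d10:-→d11:-→d12:H2 -> H2
  lookup 209.240.0.34: bits 110100011111 walk d0:H0→d1:-→d2:-→d3:-→d4:-→d5:-→d6:-→d7:-→d8:-→d9:-→d10:-→d11:-→d12:H2 -> H2
  add 209.0.0.0/8 -> H1 at depth 8
  add 209.245.51.147/32 -> H1 at depth 32
  add 119.1.212.0/24 -> H1 at depth 24
  lookup 119.1.212.16: bits 011101110000000111010100 walk d0:H0→d1:-→d2:-→d3:-→d4:-→d5:-→d6:-→d7:-→d8:-→d9:-→d10:-→d11:-→d12:-→d13:-→d14:-→d15:-→d16:-→d17:-→d18:-→d19:-→d20:-→d21:-→d22:-→d23:-→d24:H1 -> H1
  add 119.1.212.65/32 -> H0 at depth 32
  del 0.0.0.0/0 (clear depth 0)
  lookup 209.245.51.147: bits 11010001111101010011001110010011 walk d0:-→d1:-→d2:-→d3:-→d4:-→d5:-→d6:-→d7:-→d8:H1→d9:-→d10:-→d11:-→d12:H2→d13:-→d14:-→d15:-→d16:-→d17:-→d18:-→d19:-→d20:-→d21:-→d22:-→d23:-→d24:-→d25:-→d26:-→d27:-→d28:-→d29:-→d30:-→d31:-→d32:H1 -> H1
  lookup 209.240.0.7: bits 1101000111110 walk d0:-→d1:-→d2:-→d3:-→d4:-→d5:-→d6:-→d7:-→d8:H1→d9:-→d10:-→d11:-→d12:H2→d13:- -> H2
  add 209.245.51.144/28 -> H0 at depth 28
  del 209.245.51.147/32 (clear depth 32)
  del 119.1.212.65/32 (clear depth 32)
  lookup 209.240.80.38: bits 1101000111110 walk d0:-→d1:-→d2:-→d3:-→d4:-→d5:-→d6:-→d7:-→d8:H1→d9:-→d10:-→d11:-→d12:H2→d13:- -> H2
  add 192.0.0.0/2 -> H2 at depth 2
  add 209.245.48.0/20 -> H1 at depth 20
  add 119.1.212.64/28 -> H0 at depth 28
  add 119.0.0.0/8 -> H1 at depth 8
  add 209.245.51.0/24 -> H0 at depth 24
  add 209.245.51.128/25 -> H3 at depth 25
  lookup 119.0.1.86: bits 011101110000000 walk d0:-→d1:-→d2:-→d3:-→d4:-→d5:-→d6:-→d7:-→d8:H1→d9:-→d10:-→d11:-→d12:-→d13:-→d14:-→d15:- -> H1
  lookup 209.245.51.129: bits 110100011111010100110011100 walk d0:-→d1:-→d2:H2→d3:-→d4:-→d5:-→d6:-→d7:-→d8:H1→d9:-→d10:-→d11:-→d12:H2→d13:-→d14:-→d15:-→d16:-→d17:-→d18:-→d19:-→d20:H1→d21:-→d22:-→d23:-→d24:H0→d25:H3→d26:-→d27:- -> H3
  add 209.245.51.0/24 -> H1 at depth 24
  del 209.0.0.0/8 (clear depth 8)
  add 209.245.51.128/27 -> H2 at depth 27
  add 0.0.0.0/1 -> H3 at depth 1
  add 119.0.0.0/12 -> H2 at depth 12
  lookup 209.245.51.0: bits 110100011111010100110011 walk d0:-→d1:-→d2:H2→d3:-→d4:-→d5:-→d6:-→d7:-→d8:-→d9:-→d10:-→d11:-→d12:H2→d13:-→d14:-→d15:-→d16:-→d17:-→d18:-→d19:-→d20:H1→d21:-→d22:-→d23:-→d24:H1 -> H1

== LOOKUPS ==
["H2","H2","H1","H1","H2","H2","H1","H3","H1"]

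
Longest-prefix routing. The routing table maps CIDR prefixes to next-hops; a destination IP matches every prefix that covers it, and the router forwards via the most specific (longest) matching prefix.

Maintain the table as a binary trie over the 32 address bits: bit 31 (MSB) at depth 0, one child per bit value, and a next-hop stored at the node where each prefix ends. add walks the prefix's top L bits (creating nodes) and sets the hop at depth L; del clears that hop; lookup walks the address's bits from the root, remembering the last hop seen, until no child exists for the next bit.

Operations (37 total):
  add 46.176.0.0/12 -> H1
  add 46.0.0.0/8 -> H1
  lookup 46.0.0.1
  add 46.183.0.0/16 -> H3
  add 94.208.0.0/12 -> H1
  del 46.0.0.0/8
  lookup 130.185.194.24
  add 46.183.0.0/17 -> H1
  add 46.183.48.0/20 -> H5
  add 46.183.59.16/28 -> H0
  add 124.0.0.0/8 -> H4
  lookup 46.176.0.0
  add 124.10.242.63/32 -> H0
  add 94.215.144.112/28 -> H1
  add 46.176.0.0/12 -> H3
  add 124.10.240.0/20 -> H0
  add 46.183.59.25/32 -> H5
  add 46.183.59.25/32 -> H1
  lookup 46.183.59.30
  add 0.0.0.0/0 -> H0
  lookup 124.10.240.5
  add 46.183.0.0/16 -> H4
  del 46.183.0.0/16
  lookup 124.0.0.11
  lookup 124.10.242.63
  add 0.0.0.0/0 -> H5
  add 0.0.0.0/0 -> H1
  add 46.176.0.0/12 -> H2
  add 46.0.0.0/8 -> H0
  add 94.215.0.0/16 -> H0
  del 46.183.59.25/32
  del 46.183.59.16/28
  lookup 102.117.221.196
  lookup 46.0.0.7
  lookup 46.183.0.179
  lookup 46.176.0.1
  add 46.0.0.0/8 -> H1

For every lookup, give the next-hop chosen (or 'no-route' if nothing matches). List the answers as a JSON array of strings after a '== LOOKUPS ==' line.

Trace:
  + 46.176.0.0/12 (H1) depth=12
  + 46.0.0.0/8 (H1) depth=8
  Q 46.0.0.1: descend 00101110 ; hops seen [H1] ; pick H1
  + 46.183.0.0/16 (H3) depth=16
  + 94.208.0.0/12 (H1) depth=12
  - 46.0.0.0/8 clear@8
  Q 130.185.194.24: descend ε ; hops seen [∅] ; pick no-route
  + 46.183.0.0/17 (H1) depth=17
  + 46.183.48.0/20 (H5) depth=20
  + 46.183.59.16/28 (H0) depth=28
  + 124.0.0.0/8 (H4) depth=8
  Q 46.176.0.0: descend 0010111010110 ; hops seen [H1] ; pick H1
  + 124.10.242.63/32 (H0) depth=32
  + 94.215.144.112/28 (H1) depth=28
  + 46.176.0.0/12 (H3) depth=12
  + 124.10.240.0/20 (H0) depth=20
  + 46.183.59.25/32 (H5) depth=32
  + 46.183.59.25/32 (H1) depth=32
  Q 46.183.59.30: descend 00101110101101110011101100011 ; hops seen [H3,H3,H1,H5,H0] ; pick H0
  + 0.0.0.0/0 (H0) depth=0
  Q 124.10.240.5: descend 0111110000001010111100 ; hops seen [H0,H4,H0] ; pick H0
  + 46.183.0.0/16 (H4) depth=16
  - 46.183.0.0/16 clear@16
  Q 124.0.0.11: descend 011111000000 ; hops seen [H0,H4] ; pick H4
  Q 124.10.242.63: descend 01111100000010101111001000111111 ; hops seen [H0,H4,H0,H0] ; pick H0
  + 0.0.0.0/0 (H5) depth=0
  + 0.0.0.0/0 (H1) depth=0
  + 46.176.0.0/12 (H2) depth=12
  + 46.0.0.0/8 (H0) depth=8
  + 94.215.0.0/16 (H0) depth=16
  - 46.183.59.25/32 clear@32
  - 46.183.59.16/28 clear@28
  Q 102.117.221.196: descend 011 ; hops seen [H1] ; pick H1
  Q 46.0.0.7: descend 00101110 ; hops seen [H1,H0] ; pick H0
  Q 46.183.0.179: descend 001011101011011100 ; hops seen [H1,H0,H2,H1] ; pick H1
  Q 46.176.0.1: descend 0010111010110 ; hops seen [H1,H0,H2] ; pick H2
  + 46.0.0.0/8 (H1) depth=8

== LOOKUPS ==
["H1","no-route","H1","H0","H0","H4","H0","H1","H0","H1","H2"]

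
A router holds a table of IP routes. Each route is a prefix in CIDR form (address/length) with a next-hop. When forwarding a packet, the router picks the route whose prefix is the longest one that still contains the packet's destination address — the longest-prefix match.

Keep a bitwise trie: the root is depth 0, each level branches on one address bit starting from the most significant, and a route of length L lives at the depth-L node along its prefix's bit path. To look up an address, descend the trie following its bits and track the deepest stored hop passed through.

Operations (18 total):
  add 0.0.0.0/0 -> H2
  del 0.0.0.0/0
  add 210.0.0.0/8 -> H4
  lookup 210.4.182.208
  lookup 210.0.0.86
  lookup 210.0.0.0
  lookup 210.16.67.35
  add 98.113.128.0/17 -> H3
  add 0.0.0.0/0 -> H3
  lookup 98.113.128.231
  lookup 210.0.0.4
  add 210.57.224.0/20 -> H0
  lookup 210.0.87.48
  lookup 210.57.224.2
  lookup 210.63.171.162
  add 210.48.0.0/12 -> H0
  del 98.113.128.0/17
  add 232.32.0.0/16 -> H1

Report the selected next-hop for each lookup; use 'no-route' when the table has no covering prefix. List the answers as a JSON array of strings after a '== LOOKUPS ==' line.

Apply in order:
  + 0.0.0.0/0 (H2) depth=0
  del 0.0.0.0/0 (clear depth 0)
  + 210.0.0.0/8 (H4) depth=8
  lookup 210.4.182.208: bits 11010010 walk d0:-→d1:-→d2:-→d3:-→d4:-→d5:-→d6:-→d7:-→d8:H4 -> H4
  lookup 210.0.0.86: bits 11010010 walk d0:-→d1:-→d2:-→d3:-→d4:-→d5:-→d6:-→d7:-→d8:H4 -> H4
  lookup 210.0.0.0: bits 11010010 walk d0:-→d1:-→d2:-→d3:-→d4:-→d5:-→d6:-→d7:-→d8:H4 -> H4
  lookup 210.16.67.35: bits 11010010 walk d0:-→d1:-→d2:-→d3:-→d4:-→d5:-→d6:-→d7:-→d8:H4 -> H4
  + 98.113.128.0/17 (H3) depth=17
  + 0.0.0.0/0 (H3) depth=0
  lookup 98.113.128.231: bits 01100010011100011 walk d0:H3→d1:-→d2:-→d3:-→d4:-→d5:-→d6:-→d7:-→d8:-→d9:-→d10:-→d11:-→d12:-→d13:-→d14:-→d15:-→d16:-→d17:H3 -> H3
  lookup 210.0.0.4: bits 11010010 walk d0:H3→d1:-→d2:-→d3:-→d4:-→d5:-→d6:-→d7:-→d8:H4 -> H4
  + 210.57.224.0/20 (H0) depth=20
  lookup 210.0.87.48: bits 1101001000 walk d0:H3→d1:-→d2:-→d3:-→d4:-→d5:-→d6:-→d7:-→d8:H4→d9:-→d10:- -> H4
  lookup 210.57.224.2: bits 11010010001110011110 walk d0:H3→d1:-→d2:-→d3:-→d4:-→d5:-→d6:-→d7:-→d8:H4→d9:-→d10:-→d11:-→d12:-→d13:-→d14:-→d15:-→d16:-→d17:-→d18:-→d19:-→d20:H0 -> H0
  lookup 210.63.171.162: bits 1101001000111 walk d0:H3→d1:-→d2:-→d3:-→d4:-→d5:-→d6:-→d7:-→d8:H4→d9:-→d10:-→d11:-→d12:-→d13:- -> H4
  + 210.48.0.0/12 (H0) depth=12
  del 98.113.128.0/17 (clear depth 17)
  + 232.32.0.0/16 (H1) depth=16

== LOOKUPS ==
["H4","H4","H4","H4","H3","H4","H4","H0","H4"]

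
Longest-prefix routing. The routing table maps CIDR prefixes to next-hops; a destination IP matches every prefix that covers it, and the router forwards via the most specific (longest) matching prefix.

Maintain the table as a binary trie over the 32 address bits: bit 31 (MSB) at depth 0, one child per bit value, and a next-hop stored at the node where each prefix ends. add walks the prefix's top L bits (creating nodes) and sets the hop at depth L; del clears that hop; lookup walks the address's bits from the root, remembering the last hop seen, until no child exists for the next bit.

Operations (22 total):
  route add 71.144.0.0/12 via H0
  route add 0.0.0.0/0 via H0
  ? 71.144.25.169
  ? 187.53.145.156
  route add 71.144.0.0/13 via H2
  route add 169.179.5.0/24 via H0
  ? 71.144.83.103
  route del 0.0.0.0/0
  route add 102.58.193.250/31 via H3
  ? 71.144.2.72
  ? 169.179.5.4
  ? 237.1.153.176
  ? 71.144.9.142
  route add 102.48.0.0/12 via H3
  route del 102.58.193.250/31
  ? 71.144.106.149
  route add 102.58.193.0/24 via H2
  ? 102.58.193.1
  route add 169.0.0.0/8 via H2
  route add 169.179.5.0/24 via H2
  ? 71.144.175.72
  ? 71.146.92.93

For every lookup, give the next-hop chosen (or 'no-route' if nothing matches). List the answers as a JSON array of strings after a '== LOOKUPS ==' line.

Apply in order:
  add 71.144.0.0/12 -> H0 at depth 12
  add 0.0.0.0/0 -> H0 at depth 0
  ? 71.144.25.169  path d0:H0→d1:-→d2:-→d3:-→d4:-→d5:-→d6:-→d7:-→d8:-→d9:-→d10:-→d11:-→d12:H0  best=H0
  ? 187.53.145.156  path d0:H0  best=H0
  add 71.144.0.0/13 -> H2 at depth 13
  add 169.179.5.0/24 -> H0 at depth 24
  ? 71.144.83.103  path d0:H0→d1:-→d2:-→d3:-→d4:-→d5:-→d6:-→d7:-→d8:-→d9:-→d10:-→d11:-→d12:H0→d13:H2  best=H2
  - 0.0.0.0/0 clear@0
  add 102.58.193.250/31 -> H3 at depth 31
  ? 71.144.2.72  path d0:-→d1:-→d2:-→d3:-→d4:-→d5:-→d6:-→d7:-→d8:-→d9:-→d10:-→d11:-→d12:H0→d13:H2  best=H2
  ? 169.179.5.4  path d0:-→d1:-→d2:-→d3:-→d4:-→d5:-→d6:-→d7:-→d8:-→d9:-→d10:-→d11:-→d12:-→d13:-→d14:-→d15:-→d16:-→d17:-→d18:-→d19:-→d20:-→d21:-→d22:-→d23:-→d24:H0  best=H0
  ? 237.1.153.176  path d0:-→d1:-  best=no-route
  ? 71.144.9.142  path d0:-→d1:-→d2:-→d3:-→d4:-→d5:-→d6:-→d7:-→d8:-→d9:-→d10:-→d11:-→d12:H0→d13:H2  best=H2
  add 102.48.0.0/12 -> H3 at depth 12
  - 102.58.193.250/31 clear@31
  ? 71.144.106.149  path d0:-→d1:-→d2:-→d3:-→d4:-→d5:-→d6:-→d7:-→d8:-→d9:-→d10:-→d11:-→d12:H0→d13:H2  best=H2
  add 102.58.193.0/24 -> H2 at depth 24
  ? 102.58.193.1  path d0:-→d1:-→d2:-→d3:-→d4:-→d5:-→d6:-→d7:-→d8:-→d9:-→d10:-→d11:-→d12:H3→d13:-→d14:-→d15:-→d16:-→d17:-→d18:-→d19:-→d20:-→d21:-→d22:-→d23:-→d24:H2  best=H2
  add 169.0.0.0/8 -> H2 at depth 8
  add 169.179.5.0/24 -> H2 at depth 24
  ? 71.144.175.72  path d0:-→d1:-→d2:-→d3:-→d4:-→d5:-→d6:-→d7:-→d8:-→d9:-→d10:-→d11:-→d12:H0→d13:H2  best=H2
  ? 71.146.92.93  path d0:-→d1:-→d2:-→d3:-→d4:-→d5:-→d6:-→d7:-→d8:-→d9:-→d10:-→d11:-→d12:H0→d13:H2  best=H2

== LOOKUPS ==
["H0","H0","H2","H2","H0","no-route","H2","H2","H2","H2","H2"]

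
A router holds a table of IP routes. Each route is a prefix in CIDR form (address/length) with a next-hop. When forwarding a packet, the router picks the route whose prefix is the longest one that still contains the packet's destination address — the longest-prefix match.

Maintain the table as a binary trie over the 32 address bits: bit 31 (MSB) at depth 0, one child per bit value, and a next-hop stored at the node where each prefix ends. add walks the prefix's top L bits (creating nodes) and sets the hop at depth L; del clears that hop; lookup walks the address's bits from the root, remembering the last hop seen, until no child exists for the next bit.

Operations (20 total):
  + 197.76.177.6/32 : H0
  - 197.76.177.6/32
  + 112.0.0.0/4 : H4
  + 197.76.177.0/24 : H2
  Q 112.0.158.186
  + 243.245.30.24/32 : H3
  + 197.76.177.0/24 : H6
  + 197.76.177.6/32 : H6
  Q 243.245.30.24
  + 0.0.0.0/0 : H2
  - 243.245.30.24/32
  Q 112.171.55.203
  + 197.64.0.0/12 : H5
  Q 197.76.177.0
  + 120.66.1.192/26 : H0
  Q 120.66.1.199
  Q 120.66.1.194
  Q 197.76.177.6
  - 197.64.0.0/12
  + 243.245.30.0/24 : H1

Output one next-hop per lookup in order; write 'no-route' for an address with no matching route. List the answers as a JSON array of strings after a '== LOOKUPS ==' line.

Trace:
  add 197.76.177.6/32 -> H0 at depth 32
  del 197.76.177.6/32 (clear depth 32)
  add 112.0.0.0/4 -> H4 at depth 4
  add 197.76.177.0/24 -> H2 at depth 24
  ? 112.0.158.186  path d0:-→d1:-→d2:-→d3:-→d4:H4  best=H4
  add 243.245.30.24/32 -> H3 at depth 32
  add 197.76.177.0/24 -> H6 at depth 24
  add 197.76.177.6/32 -> H6 at depth 32
  ? 243.245.30.24  path d0:-→d1:-→d2:-→d3:-→d4:-→d5:-→d6:-→d7:-→d8:-→d9:-→d10:-→d11:-→d12:-→d13:-→d14:-→d15:-→d16:-→d17:-→d18:-→d19:-→d20:-→d21:-→d22:-→d23:-→d24:-→d25:-→d26:-→d27:-→d28:-→d29:-→d30:-→d31:-→d32:H3  best=H3
  add 0.0.0.0/0 -> H2 at depth 0
  del 243.245.30.24/32 (clear depth 32)
  ? 112.171.55.203  path d0:H2→d1:-→d2:-→d3:-→d4:H4  best=H4
  add 197.64.0.0/12 -> H5 at depth 12
  ? 197.76.177.0  path d0:H2→d1:-→d2:-→d3:-→d4:-→d5:-→d6:-→d7:-→d8:-→d9:-→d10:-→d11:-→d12:H5→d13:-→d14:-→d15:-→d16:-→d17:-→d18:-→d19:-→d20:-→d21:-→d22:-→d23:-→d24:H6→d25:-→d26:-→d27:-→d28:-→d29:-  best=H6
  add 120.66.1.192/26 -> H0 at depth 26
  ? 120.66.1.199  path d0:H2→d1:-→d2:-→d3:-→d4:H4→d5:-→d6:-→d7:-→d8:-→d9:-→d10:-→d11:-→d12:-→d13:-→d14:-→d15:-→d16:-→d17:-→d18:-→d19:-→d20:-→d21:-→d22:-→d23:-→d24:-→d25:-→d26:H0  best=H0
  ? 120.66.1.194  path d0:H2→d1:-→d2:-→d3:-→d4:H4→d5:-→d6:-→d7:-→d8:-→d9:-→d10:-→d11:-→d12:-→d13:-→d14:-→d15:-→d16:-→d17:-→d18:-→d19:-→d20:-→d21:-→d22:-→d23:-→d24:-→d25:-→d26:H0  best=H0
  ? 197.76.177.6  path d0:H2→d1:-→d2:-→d3:-→d4:-→d5:-→d6:-→d7:-→d8:-→d9:-→d10:-→d11:-→d12:H5→d13:-→d14:-→d15:-→d16:-→d17:-→d18:-→d19:-→d20:-→d21:-→d22:-→d23:-→d24:H6→d25:-→d26:-→d27:-→d28:-→d29:-→d30:-→d31:-→d32:H6  best=H6
  del 197.64.0.0/12 (clear depth 12)
  add 243.245.30.0/24 -> H1 at depth 24

== LOOKUPS ==
["H4","H3","H4","H6","H0","H0","H6"]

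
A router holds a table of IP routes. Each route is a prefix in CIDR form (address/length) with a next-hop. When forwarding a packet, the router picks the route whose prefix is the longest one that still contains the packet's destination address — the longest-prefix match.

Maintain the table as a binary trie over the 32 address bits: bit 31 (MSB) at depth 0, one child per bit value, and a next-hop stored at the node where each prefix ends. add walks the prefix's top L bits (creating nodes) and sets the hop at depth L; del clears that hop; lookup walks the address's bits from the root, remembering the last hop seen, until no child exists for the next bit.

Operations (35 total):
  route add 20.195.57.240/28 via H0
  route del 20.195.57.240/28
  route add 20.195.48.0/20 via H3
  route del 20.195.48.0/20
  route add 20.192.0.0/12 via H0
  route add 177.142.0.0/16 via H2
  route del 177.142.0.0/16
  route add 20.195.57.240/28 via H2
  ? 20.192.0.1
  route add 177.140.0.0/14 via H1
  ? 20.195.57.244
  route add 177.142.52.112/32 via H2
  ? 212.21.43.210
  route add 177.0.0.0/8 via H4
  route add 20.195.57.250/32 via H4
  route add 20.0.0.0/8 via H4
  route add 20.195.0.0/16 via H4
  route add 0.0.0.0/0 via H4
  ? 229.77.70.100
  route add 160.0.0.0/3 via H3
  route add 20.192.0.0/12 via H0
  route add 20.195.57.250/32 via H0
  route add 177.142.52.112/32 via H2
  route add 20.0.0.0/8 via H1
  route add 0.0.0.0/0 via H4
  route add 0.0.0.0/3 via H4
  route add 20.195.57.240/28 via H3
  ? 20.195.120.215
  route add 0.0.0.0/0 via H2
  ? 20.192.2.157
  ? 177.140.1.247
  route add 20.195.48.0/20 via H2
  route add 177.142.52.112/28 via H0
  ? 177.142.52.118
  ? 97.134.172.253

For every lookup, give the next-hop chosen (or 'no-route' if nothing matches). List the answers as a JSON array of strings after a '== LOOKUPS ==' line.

Apply in order:
  + 20.195.57.240/28 (H0) depth=28
  - 20.195.57.240/28 clear@28
  + 20.195.48.0/20 (H3) depth=20
  - 20.195.48.0/20 clear@20
  + 20.192.0.0/12 (H0) depth=12
  + 177.142.0.0/16 (H2) depth=16
  - 177.142.0.0/16 clear@16
  + 20.195.57.240/28 (H2) depth=28
  ? 20.192.0.1  path d0:-→d1:-→d2:-→d3:-→d4:-→d5:-→d6:-→d7:-→d8:-→d9:-→d10:-→d11:-→d12:H0→d13:-→d14:-  best=H0
  + 177.140.0.0/14 (H1) depth=14
  ? 20.195.57.244  path d0:-→d1:-→d2:-→d3:-→d4:-→d5:-→d6:-→d7:-→d8:-→d9:-→d10:-→d11:-→d12:H0→d13:-→d14:-→d15:-→d16:-→d17:-→d18:-→d19:-→d20:-→d21:-→d22:-→d23:-→d24:-→d25:-→d26:-→d27:-→d28:H2  best=H2
  + 177.142.52.112/32 (H2) depth=32
  ? 212.21.43.210  path d0:-→d1:-  best=no-route
  + 177.0.0.0/8 (H4) depth=8
  + 20.195.57.250/32 (H4) depth=32
  + 20.0.0.0/8 (H4) depth=8
  + 20.195.0.0/16 (H4) depth=16
  + 0.0.0.0/0 (H4) depth=0
  ? 229.77.70.100  path d0:H4→d1:-  best=H4
  + 160.0.0.0/3 (H3) depth=3
  + 20.192.0.0/12 (H0) depth=12
  + 20.195.57.250/32 (H0) depth=32
  + 177.142.52.112/32 (H2) depth=32
  + 20.0.0.0/8 (H1) depth=8
  + 0.0.0.0/0 (H4) depth=0
  + 0.0.0.0/3 (H4) depth=3
  + 20.195.57.240/28 (H3) depth=28
  ? 20.195.120.215  path d0:H4→d1:-→d2:-→d3:H4→d4:-→d5:-→d6:-→d7:-→d8:H1→d9:-→d10:-→d11:-→d12:H0→d13:-→d14:-→d15:-→d16:H4→d17:-  best=H4
  + 0.0.0.0/0 (H2) depth=0
  ? 20.192.2.157  path d0:H2→d1:-→d2:-→d3:H4→d4:-→d5:-→d6:-→d7:-→d8:H1→d9:-→d10:-→d11:-→d12:H0→d13:-→d14:-  best=H0
  ? 177.140.1.247  path d0:H2→d1:-→d2:-→d3:H3→d4:-→d5:-→d6:-→d7:-→d8:H4→d9:-→d10:-→d11:-→d12:-→d13:-→d14:H1  best=H1
  + 20.195.48.0/20 (H2) depth=20
  + 177.142.52.112/28 (H0) depth=28
  ? 177.142.52.118  path d0:H2→d1:-→d2:-→d3:H3→d4:-→d5:-→d6:-→d7:-→d8:H4→d9:-→d10:-→d11:-→d12:-→d13:-→d14:H1→d15:-→d16:-→d17:-→d18:-→d19:-→d20:-→d21:-→d22:-→d23:-→d24:-→d25:-→d26:-→d27:-→d28:H0→d29:-  best=H0
  ? 97.134.172.253  path d0:H2→d1:-  best=H2

== LOOKUPS ==
["H0","H2","no-route","H4","H4","H0","H1","H0","H2"]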